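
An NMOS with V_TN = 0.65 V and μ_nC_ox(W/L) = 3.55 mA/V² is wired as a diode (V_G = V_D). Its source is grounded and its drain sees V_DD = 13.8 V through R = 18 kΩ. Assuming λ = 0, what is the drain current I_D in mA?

With gate tied to drain, V_GS = V_DS ≥ V_GS − V_TN, so the device is in saturation.
KCL at the drain: ½ k_n (V_GS − V_TN)² = (V_DD − V_GS)/R.
Let x = V_GS − 0.65. Then 31.9 x² + x − 13.15 = 0, giving x = 0.626 V (positive root), so V_GS = 1.28 V.
I_D = (V_DD − V_GS)/R = (13.8 − 1.28) / 18 = 0.696 mA.

I_D = 0.696 mA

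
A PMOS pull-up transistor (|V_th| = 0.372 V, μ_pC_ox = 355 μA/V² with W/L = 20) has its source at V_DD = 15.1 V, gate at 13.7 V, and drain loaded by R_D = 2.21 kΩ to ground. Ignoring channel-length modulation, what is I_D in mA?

I_D = 3.75 mA

V_SG = V_DD − V_G = 15.1 − 13.7 = 1.4 V, so V_ov = 1.4 − 0.372 = 1.03 V.
k_p = μ_pC_ox · (W/L) = 7.1 mA/V².
Assume saturation: I_D = ½ k_p V_ov² = 0.5 × 7.1 × 1.03² = 3.75 mA, giving V_SD = V_DD − I_D R_D = 15.1 − 3.75 × 2.21 = 6.81 V.
V_SD = 6.81 V ≥ V_ov = 1.03 V, confirming saturation.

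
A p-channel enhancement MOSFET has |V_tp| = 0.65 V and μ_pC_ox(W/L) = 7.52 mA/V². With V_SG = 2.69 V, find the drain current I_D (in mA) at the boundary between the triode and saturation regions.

At the boundary V_SD = V_ov = V_SG − |V_tp| = 2.69 − 0.65 = 2.04 V.
I_D = ½ k_p V_ov² = 0.5 × 7.52 × 2.04² = 15.6 mA.

I_D = 15.6 mA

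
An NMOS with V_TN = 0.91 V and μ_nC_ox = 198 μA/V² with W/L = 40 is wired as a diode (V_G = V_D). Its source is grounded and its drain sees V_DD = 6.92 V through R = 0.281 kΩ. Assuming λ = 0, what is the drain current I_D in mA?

I_D = 14.6 mA

With gate tied to drain, V_GS = V_DS ≥ V_GS − V_TN, so the device is in saturation.
k_n = μ_nC_ox · (W/L) = 7.92 mA/V².
KCL at the drain: ½ k_n (V_GS − V_TN)² = (V_DD − V_GS)/R.
Let x = V_GS − 0.91. Then 1.11 x² + x − 6.01 = 0, giving x = 1.92 V (positive root), so V_GS = 2.83 V.
I_D = (V_DD − V_GS)/R = (6.92 − 2.83) / 0.281 = 14.6 mA.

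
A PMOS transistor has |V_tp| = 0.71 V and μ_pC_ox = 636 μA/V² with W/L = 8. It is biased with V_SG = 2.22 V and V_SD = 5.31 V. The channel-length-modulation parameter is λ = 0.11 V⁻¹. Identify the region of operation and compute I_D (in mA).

Saturation; I_D = 9.19 mA

k_p = μ_pC_ox · (W/L) = 5.088 mA/V².
V_ov = V_SG − |V_tp| = 2.22 − 0.71 = 1.51 V.
Since V_SD = 5.31 V ≥ V_ov = 1.51 V, the device is in saturation.
I_D = ½ k_p V_ov² (1 + λ V_SD) = 0.5 × 5.088 × 1.51² × (1 + 0.11 × 5.31) = 9.19 mA.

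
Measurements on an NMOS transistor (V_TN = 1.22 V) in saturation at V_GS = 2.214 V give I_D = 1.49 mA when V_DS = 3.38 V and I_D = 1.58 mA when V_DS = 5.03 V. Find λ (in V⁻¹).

With V_GS fixed, I_D ∝ (1 + λ V_DS) in saturation, so I_D2/I_D1 = (1 + λ V_DS2)/(1 + λ V_DS1).
1.58/1.49 = 1.06 = (1 + 5.03 λ)/(1 + 3.38 λ).
Solving: λ (I_D1 V_DS2 − I_D2 V_DS1) = I_D2 − I_D1, so λ = (1.58 − 1.49) / (1.49 × 5.03 − 1.58 × 3.38) = 0.09 / 2.15 = 0.0418 V⁻¹.

λ = 0.0418 V⁻¹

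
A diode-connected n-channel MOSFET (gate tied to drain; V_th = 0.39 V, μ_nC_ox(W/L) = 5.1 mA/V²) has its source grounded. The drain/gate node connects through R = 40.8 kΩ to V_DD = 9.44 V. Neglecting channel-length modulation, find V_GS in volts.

With gate tied to drain, V_GS = V_DS ≥ V_GS − V_th, so the device is in saturation.
KCL at the drain: ½ k_n (V_GS − V_th)² = (V_DD − V_GS)/R.
Let x = V_GS − 0.39. Then 104 x² + x − 9.05 = 0, giving x = 0.29 V (positive root), so V_GS = 0.68 V.
I_D = (V_DD − V_GS)/R = (9.44 − 0.68) / 40.8 = 0.215 mA.

V_GS = 0.680 V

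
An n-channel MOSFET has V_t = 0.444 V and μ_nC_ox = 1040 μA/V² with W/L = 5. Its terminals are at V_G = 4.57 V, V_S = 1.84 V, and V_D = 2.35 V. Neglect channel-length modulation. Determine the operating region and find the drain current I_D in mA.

Triode; I_D = 5.39 mA

V_GS = V_G − V_S = 4.57 − 1.84 = 2.73 V; V_DS = V_D − V_S = 2.35 − 1.84 = 0.51 V.
k_n = μ_nC_ox · (W/L) = 5.2 mA/V².
V_ov = V_GS − V_t = 2.73 − 0.444 = 2.29 V.
Since V_DS = 0.51 V < V_ov = 2.29 V, the device is in the triode region.
I_D = k_n [V_ov · V_DS − ½ V_DS²] = 5.2 × [2.29 × 0.51 − 0.5 × 0.51²] = 5.39 mA.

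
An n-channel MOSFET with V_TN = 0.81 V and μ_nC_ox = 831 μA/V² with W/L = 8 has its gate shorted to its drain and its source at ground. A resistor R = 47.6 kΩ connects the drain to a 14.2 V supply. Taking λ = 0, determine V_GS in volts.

V_GS = 1.10 V

With gate tied to drain, V_GS = V_DS ≥ V_GS − V_TN, so the device is in saturation.
k_n = μ_nC_ox · (W/L) = 6.648 mA/V².
KCL at the drain: ½ k_n (V_GS − V_TN)² = (V_DD − V_GS)/R.
Let x = V_GS − 0.81. Then 158 x² + x − 13.39 = 0, giving x = 0.288 V (positive root), so V_GS = 1.1 V.
I_D = (V_DD − V_GS)/R = (14.2 − 1.1) / 47.6 = 0.275 mA.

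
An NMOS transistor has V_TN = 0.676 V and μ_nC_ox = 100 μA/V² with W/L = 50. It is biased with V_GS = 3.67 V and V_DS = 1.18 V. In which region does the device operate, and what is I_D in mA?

k_n = μ_nC_ox · (W/L) = 5 mA/V².
V_ov = V_GS − V_TN = 3.67 − 0.676 = 2.99 V.
Since V_DS = 1.18 V < V_ov = 2.99 V, the device is in the triode region.
I_D = k_n [V_ov · V_DS − ½ V_DS²] = 5 × [2.99 × 1.18 − 0.5 × 1.18²] = 14.2 mA.

Triode; I_D = 14.2 mA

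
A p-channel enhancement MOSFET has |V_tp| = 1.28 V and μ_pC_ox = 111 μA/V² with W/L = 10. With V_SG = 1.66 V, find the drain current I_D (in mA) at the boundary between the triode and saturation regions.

I_D = 0.0801 mA

At the boundary V_SD = V_ov = V_SG − |V_tp| = 1.66 − 1.28 = 0.38 V.
k_p = μ_pC_ox · (W/L) = 1.11 mA/V².
I_D = ½ k_p V_ov² = 0.5 × 1.11 × 0.38² = 0.0801 mA.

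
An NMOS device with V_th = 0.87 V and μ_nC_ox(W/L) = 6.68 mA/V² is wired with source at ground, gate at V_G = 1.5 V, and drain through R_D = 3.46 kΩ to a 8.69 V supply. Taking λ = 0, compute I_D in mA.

V_GS = V_G = 1.5 V, so V_ov = 1.5 − 0.87 = 0.63 V.
Assume saturation: I_D = ½ k_n V_ov² = 0.5 × 6.68 × 0.63² = 1.33 mA, giving V_DS = V_DD − I_D R_D = 8.69 − 1.33 × 3.46 = 4.1 V.
V_DS = 4.1 V ≥ V_ov = 0.63 V, confirming saturation.

I_D = 1.33 mA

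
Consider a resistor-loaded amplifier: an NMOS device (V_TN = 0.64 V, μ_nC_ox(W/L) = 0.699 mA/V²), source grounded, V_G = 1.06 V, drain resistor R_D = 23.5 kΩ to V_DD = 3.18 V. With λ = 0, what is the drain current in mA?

I_D = 0.0617 mA

V_GS = V_G = 1.06 V, so V_ov = 1.06 − 0.64 = 0.42 V.
Assume saturation: I_D = ½ k_n V_ov² = 0.5 × 0.699 × 0.42² = 0.0617 mA, giving V_DS = V_DD − I_D R_D = 3.18 − 0.0617 × 23.5 = 1.73 V.
V_DS = 1.73 V ≥ V_ov = 0.42 V, confirming saturation.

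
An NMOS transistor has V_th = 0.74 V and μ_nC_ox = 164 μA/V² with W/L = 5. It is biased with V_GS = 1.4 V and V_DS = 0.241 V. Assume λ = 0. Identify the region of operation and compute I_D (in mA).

k_n = μ_nC_ox · (W/L) = 0.82 mA/V².
V_ov = V_GS − V_th = 1.4 − 0.74 = 0.66 V.
Since V_DS = 0.241 V < V_ov = 0.66 V, the device is in the triode region.
I_D = k_n [V_ov · V_DS − ½ V_DS²] = 0.82 × [0.66 × 0.241 − 0.5 × 0.241²] = 0.107 mA.

Triode; I_D = 0.107 mA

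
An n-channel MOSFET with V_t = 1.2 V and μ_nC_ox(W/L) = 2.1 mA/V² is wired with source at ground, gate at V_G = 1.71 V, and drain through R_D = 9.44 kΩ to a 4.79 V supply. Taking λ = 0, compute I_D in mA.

I_D = 0.273 mA

V_GS = V_G = 1.71 V, so V_ov = 1.71 − 1.2 = 0.51 V.
Assume saturation: I_D = ½ k_n V_ov² = 0.5 × 2.1 × 0.51² = 0.273 mA, giving V_DS = V_DD − I_D R_D = 4.79 − 0.273 × 9.44 = 2.21 V.
V_DS = 2.21 V ≥ V_ov = 0.51 V, confirming saturation.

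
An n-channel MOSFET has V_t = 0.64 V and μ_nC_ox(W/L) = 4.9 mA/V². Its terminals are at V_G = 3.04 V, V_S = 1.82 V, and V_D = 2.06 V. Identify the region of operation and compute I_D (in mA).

Triode; I_D = 0.541 mA

V_GS = V_G − V_S = 3.04 − 1.82 = 1.22 V; V_DS = V_D − V_S = 2.06 − 1.82 = 0.24 V.
V_ov = V_GS − V_t = 1.22 − 0.64 = 0.58 V.
Since V_DS = 0.24 V < V_ov = 0.58 V, the device is in the triode region.
I_D = k_n [V_ov · V_DS − ½ V_DS²] = 4.9 × [0.58 × 0.24 − 0.5 × 0.24²] = 0.541 mA.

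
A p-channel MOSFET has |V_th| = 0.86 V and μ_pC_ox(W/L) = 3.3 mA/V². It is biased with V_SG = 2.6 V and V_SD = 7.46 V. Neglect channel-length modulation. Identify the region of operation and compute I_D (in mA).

V_ov = V_SG − |V_th| = 2.6 − 0.86 = 1.74 V.
Since V_SD = 7.46 V ≥ V_ov = 1.74 V, the device is in saturation.
I_D = ½ k_p V_ov² = 0.5 × 3.3 × 1.74² = 5 mA.

Saturation; I_D = 5.00 mA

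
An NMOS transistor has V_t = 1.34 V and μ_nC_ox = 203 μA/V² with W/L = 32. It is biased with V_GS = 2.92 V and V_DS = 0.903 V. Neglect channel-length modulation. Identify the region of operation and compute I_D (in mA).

k_n = μ_nC_ox · (W/L) = 6.496 mA/V².
V_ov = V_GS − V_t = 2.92 − 1.34 = 1.58 V.
Since V_DS = 0.903 V < V_ov = 1.58 V, the device is in the triode region.
I_D = k_n [V_ov · V_DS − ½ V_DS²] = 6.496 × [1.58 × 0.903 − 0.5 × 0.903²] = 6.62 mA.

Triode; I_D = 6.62 mA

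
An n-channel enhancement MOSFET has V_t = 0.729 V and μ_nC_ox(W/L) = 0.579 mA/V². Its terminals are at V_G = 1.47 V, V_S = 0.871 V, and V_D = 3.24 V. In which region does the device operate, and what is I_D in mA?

Cutoff; I_D = 0 mA

V_GS = V_G − V_S = 1.47 − 0.871 = 0.599 V; V_DS = V_D − V_S = 3.24 − 0.871 = 2.37 V.
V_GS = 0.599 V < V_t = 0.729 V, so the transistor is in cutoff.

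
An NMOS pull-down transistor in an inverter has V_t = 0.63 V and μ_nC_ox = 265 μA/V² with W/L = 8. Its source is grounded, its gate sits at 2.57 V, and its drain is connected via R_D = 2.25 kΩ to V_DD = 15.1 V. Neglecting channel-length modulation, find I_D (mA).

I_D = 3.99 mA

V_GS = V_G = 2.57 V, so V_ov = 2.57 − 0.63 = 1.94 V.
k_n = μ_nC_ox · (W/L) = 2.12 mA/V².
Assume saturation: I_D = ½ k_n V_ov² = 0.5 × 2.12 × 1.94² = 3.99 mA, giving V_DS = V_DD − I_D R_D = 15.1 − 3.99 × 2.25 = 6.12 V.
V_DS = 6.12 V ≥ V_ov = 1.94 V, confirming saturation.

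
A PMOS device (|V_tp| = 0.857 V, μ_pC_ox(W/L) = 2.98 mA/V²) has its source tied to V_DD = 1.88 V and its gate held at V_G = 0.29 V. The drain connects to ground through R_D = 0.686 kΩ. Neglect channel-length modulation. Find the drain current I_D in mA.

I_D = 0.801 mA

V_SG = V_DD − V_G = 1.88 − 0.29 = 1.59 V, so V_ov = 1.59 − 0.857 = 0.733 V.
Assume saturation: I_D = ½ k_p V_ov² = 0.5 × 2.98 × 0.733² = 0.801 mA, giving V_SD = V_DD − I_D R_D = 1.88 − 0.801 × 0.686 = 1.33 V.
V_SD = 1.33 V ≥ V_ov = 0.733 V, confirming saturation.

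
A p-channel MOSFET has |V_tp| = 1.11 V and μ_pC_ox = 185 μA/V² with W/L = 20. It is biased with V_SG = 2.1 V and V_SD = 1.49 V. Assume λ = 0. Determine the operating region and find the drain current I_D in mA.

Saturation; I_D = 1.81 mA

k_p = μ_pC_ox · (W/L) = 3.7 mA/V².
V_ov = V_SG − |V_tp| = 2.1 − 1.11 = 0.99 V.
Since V_SD = 1.49 V ≥ V_ov = 0.99 V, the device is in saturation.
I_D = ½ k_p V_ov² = 0.5 × 3.7 × 0.99² = 1.81 mA.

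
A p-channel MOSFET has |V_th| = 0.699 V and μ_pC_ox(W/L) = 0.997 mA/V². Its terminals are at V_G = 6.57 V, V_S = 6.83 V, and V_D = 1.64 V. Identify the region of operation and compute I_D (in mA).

Cutoff; I_D = 0 mA

V_SG = V_S − V_G = 6.83 − 6.57 = 0.26 V; V_SD = V_S − V_D = 6.83 − 1.64 = 5.19 V.
V_SG = 0.26 V < |V_th| = 0.699 V, so the transistor is in cutoff.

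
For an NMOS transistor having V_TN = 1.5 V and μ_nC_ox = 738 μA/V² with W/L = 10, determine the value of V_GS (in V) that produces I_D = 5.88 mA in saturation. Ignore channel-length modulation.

k_n = μ_nC_ox · (W/L) = 7.38 mA/V².
In saturation I_D = ½ k_n (V_GS − V_TN)², so V_GS − V_TN = √(2 I_D / k_n) = √(2 × 5.88 / 7.38) = 1.26 V.
V_GS = 1.5 + 1.26 = 2.76 V.

V_GS = 2.76 V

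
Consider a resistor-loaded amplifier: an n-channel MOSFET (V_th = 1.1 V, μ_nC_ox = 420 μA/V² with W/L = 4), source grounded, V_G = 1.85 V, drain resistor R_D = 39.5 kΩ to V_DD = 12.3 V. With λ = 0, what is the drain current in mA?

V_GS = V_G = 1.85 V, so V_ov = 1.85 − 1.1 = 0.75 V.
k_n = μ_nC_ox · (W/L) = 1.68 mA/V².
Assume saturation: I_D = ½ k_n V_ov² = 0.5 × 1.68 × 0.75² = 0.473 mA, giving V_DS = V_DD − I_D R_D = 12.3 − 0.473 × 39.5 = -6.36 V.
But -6.36 V < V_ov = 0.75 V, so the device is actually in triode.
In triode I_D = k_n[V_ov V_DS − ½ V_DS²] and I_D = (V_DD − V_DS)/R_D. Equating: 33.2 V_DS² − 50.77 V_DS + 12.3 = 0, giving V_DS = 0.302 V (the root below V_ov).
I_D = (12.3 − 0.302) / 39.5 = 0.304 mA.

I_D = 0.304 mA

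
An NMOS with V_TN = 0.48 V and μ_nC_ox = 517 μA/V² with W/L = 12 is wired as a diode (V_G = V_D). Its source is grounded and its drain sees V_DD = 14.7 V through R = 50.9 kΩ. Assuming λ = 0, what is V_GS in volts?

V_GS = 0.777 V

With gate tied to drain, V_GS = V_DS ≥ V_GS − V_TN, so the device is in saturation.
k_n = μ_nC_ox · (W/L) = 6.204 mA/V².
KCL at the drain: ½ k_n (V_GS − V_TN)² = (V_DD − V_GS)/R.
Let x = V_GS − 0.48. Then 158 x² + x − 14.22 = 0, giving x = 0.297 V (positive root), so V_GS = 0.777 V.
I_D = (V_DD − V_GS)/R = (14.7 − 0.777) / 50.9 = 0.274 mA.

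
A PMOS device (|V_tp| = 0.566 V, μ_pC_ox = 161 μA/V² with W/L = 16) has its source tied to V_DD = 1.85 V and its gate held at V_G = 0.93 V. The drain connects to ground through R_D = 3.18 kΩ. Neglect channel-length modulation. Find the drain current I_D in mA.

V_SG = V_DD − V_G = 1.85 − 0.93 = 0.92 V, so V_ov = 0.92 − 0.566 = 0.354 V.
k_p = μ_pC_ox · (W/L) = 2.576 mA/V².
Assume saturation: I_D = ½ k_p V_ov² = 0.5 × 2.576 × 0.354² = 0.161 mA, giving V_SD = V_DD − I_D R_D = 1.85 − 0.161 × 3.18 = 1.34 V.
V_SD = 1.34 V ≥ V_ov = 0.354 V, confirming saturation.

I_D = 0.161 mA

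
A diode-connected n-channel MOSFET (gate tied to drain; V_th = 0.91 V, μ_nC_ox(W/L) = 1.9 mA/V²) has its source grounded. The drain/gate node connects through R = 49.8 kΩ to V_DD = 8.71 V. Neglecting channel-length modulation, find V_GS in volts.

With gate tied to drain, V_GS = V_DS ≥ V_GS − V_th, so the device is in saturation.
KCL at the drain: ½ k_n (V_GS − V_th)² = (V_DD − V_GS)/R.
Let x = V_GS − 0.91. Then 47.3 x² + x − 7.8 = 0, giving x = 0.396 V (positive root), so V_GS = 1.31 V.
I_D = (V_DD − V_GS)/R = (8.71 − 1.31) / 49.8 = 0.149 mA.

V_GS = 1.31 V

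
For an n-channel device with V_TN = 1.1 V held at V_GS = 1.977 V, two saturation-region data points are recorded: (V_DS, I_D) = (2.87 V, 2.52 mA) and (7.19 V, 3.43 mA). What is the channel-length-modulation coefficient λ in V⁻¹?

λ = 0.110 V⁻¹

With V_GS fixed, I_D ∝ (1 + λ V_DS) in saturation, so I_D2/I_D1 = (1 + λ V_DS2)/(1 + λ V_DS1).
3.43/2.52 = 1.361 = (1 + 7.19 λ)/(1 + 2.87 λ).
Solving: λ (I_D1 V_DS2 − I_D2 V_DS1) = I_D2 − I_D1, so λ = (3.43 − 2.52) / (2.52 × 7.19 − 3.43 × 2.87) = 0.91 / 8.27 = 0.11 V⁻¹.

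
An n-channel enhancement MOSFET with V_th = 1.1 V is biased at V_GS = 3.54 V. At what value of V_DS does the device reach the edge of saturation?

The boundary between triode and saturation is V_DS = V_GS − V_th = V_ov.
V_ov = 3.54 − 1.1 = 2.44 V.

V_DS,sat = 2.44 V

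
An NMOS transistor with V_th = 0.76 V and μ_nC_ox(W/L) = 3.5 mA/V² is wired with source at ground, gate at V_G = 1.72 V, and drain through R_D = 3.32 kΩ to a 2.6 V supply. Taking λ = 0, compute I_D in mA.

V_GS = V_G = 1.72 V, so V_ov = 1.72 − 0.76 = 0.96 V.
Assume saturation: I_D = ½ k_n V_ov² = 0.5 × 3.5 × 0.96² = 1.61 mA, giving V_DS = V_DD − I_D R_D = 2.6 − 1.61 × 3.32 = -2.75 V.
But -2.75 V < V_ov = 0.96 V, so the device is actually in triode.
In triode I_D = k_n[V_ov V_DS − ½ V_DS²] and I_D = (V_DD − V_DS)/R_D. Equating: 5.81 V_DS² − 12.16 V_DS + 2.6 = 0, giving V_DS = 0.242 V (the root below V_ov).
I_D = (2.6 − 0.242) / 3.32 = 0.71 mA.

I_D = 0.710 mA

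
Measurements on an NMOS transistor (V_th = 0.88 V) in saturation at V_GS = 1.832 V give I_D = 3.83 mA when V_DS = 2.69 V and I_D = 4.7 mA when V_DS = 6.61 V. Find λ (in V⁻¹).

With V_GS fixed, I_D ∝ (1 + λ V_DS) in saturation, so I_D2/I_D1 = (1 + λ V_DS2)/(1 + λ V_DS1).
4.7/3.83 = 1.227 = (1 + 6.61 λ)/(1 + 2.69 λ).
Solving: λ (I_D1 V_DS2 − I_D2 V_DS1) = I_D2 − I_D1, so λ = (4.7 − 3.83) / (3.83 × 6.61 − 4.7 × 2.69) = 0.87 / 12.7 = 0.0686 V⁻¹.

λ = 0.0686 V⁻¹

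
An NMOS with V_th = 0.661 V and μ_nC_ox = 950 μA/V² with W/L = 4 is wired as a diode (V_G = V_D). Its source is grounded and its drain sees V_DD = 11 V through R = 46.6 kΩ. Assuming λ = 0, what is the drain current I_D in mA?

I_D = 0.215 mA

With gate tied to drain, V_GS = V_DS ≥ V_GS − V_th, so the device is in saturation.
k_n = μ_nC_ox · (W/L) = 3.8 mA/V².
KCL at the drain: ½ k_n (V_GS − V_th)² = (V_DD − V_GS)/R.
Let x = V_GS − 0.661. Then 88.5 x² + x − 10.34 = 0, giving x = 0.336 V (positive root), so V_GS = 0.997 V.
I_D = (V_DD − V_GS)/R = (11 − 0.997) / 46.6 = 0.215 mA.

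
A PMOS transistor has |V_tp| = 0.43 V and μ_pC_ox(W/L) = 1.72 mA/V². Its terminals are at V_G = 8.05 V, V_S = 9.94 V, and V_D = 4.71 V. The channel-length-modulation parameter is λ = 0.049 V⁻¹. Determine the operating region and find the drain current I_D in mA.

Saturation; I_D = 2.30 mA

V_SG = V_S − V_G = 9.94 − 8.05 = 1.89 V; V_SD = V_S − V_D = 9.94 − 4.71 = 5.23 V.
V_ov = V_SG − |V_tp| = 1.89 − 0.43 = 1.46 V.
Since V_SD = 5.23 V ≥ V_ov = 1.46 V, the device is in saturation.
I_D = ½ k_p V_ov² (1 + λ V_SD) = 0.5 × 1.72 × 1.46² × (1 + 0.049 × 5.23) = 2.3 mA.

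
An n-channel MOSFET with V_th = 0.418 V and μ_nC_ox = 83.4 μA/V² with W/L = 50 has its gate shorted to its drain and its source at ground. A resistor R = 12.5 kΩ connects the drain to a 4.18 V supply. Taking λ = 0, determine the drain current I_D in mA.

I_D = 0.272 mA

With gate tied to drain, V_GS = V_DS ≥ V_GS − V_th, so the device is in saturation.
k_n = μ_nC_ox · (W/L) = 4.17 mA/V².
KCL at the drain: ½ k_n (V_GS − V_th)² = (V_DD − V_GS)/R.
Let x = V_GS − 0.418. Then 26.1 x² + x − 3.762 = 0, giving x = 0.361 V (positive root), so V_GS = 0.779 V.
I_D = (V_DD − V_GS)/R = (4.18 − 0.779) / 12.5 = 0.272 mA.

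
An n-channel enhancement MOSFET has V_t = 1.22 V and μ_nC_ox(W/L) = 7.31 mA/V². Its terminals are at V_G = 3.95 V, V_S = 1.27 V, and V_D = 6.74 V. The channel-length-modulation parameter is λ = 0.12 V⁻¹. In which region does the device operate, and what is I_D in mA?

V_GS = V_G − V_S = 3.95 − 1.27 = 2.68 V; V_DS = V_D − V_S = 6.74 − 1.27 = 5.47 V.
V_ov = V_GS − V_t = 2.68 − 1.22 = 1.46 V.
Since V_DS = 5.47 V ≥ V_ov = 1.46 V, the device is in saturation.
I_D = ½ k_n V_ov² (1 + λ V_DS) = 0.5 × 7.31 × 1.46² × (1 + 0.12 × 5.47) = 12.9 mA.

Saturation; I_D = 12.9 mA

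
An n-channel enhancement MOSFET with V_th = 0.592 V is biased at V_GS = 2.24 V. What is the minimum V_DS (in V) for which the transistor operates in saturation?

The boundary between triode and saturation is V_DS = V_GS − V_th = V_ov.
V_ov = 2.24 − 0.592 = 1.65 V.

V_DS,sat = 1.65 V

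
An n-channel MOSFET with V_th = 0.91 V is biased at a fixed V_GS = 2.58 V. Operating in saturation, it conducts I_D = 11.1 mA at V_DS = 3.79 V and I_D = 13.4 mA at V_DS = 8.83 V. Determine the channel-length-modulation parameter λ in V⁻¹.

With V_GS fixed, I_D ∝ (1 + λ V_DS) in saturation, so I_D2/I_D1 = (1 + λ V_DS2)/(1 + λ V_DS1).
13.4/11.1 = 1.207 = (1 + 8.83 λ)/(1 + 3.79 λ).
Solving: λ (I_D1 V_DS2 − I_D2 V_DS1) = I_D2 − I_D1, so λ = (13.4 − 11.1) / (11.1 × 8.83 − 13.4 × 3.79) = 2.3 / 47.2 = 0.0487 V⁻¹.

λ = 0.0487 V⁻¹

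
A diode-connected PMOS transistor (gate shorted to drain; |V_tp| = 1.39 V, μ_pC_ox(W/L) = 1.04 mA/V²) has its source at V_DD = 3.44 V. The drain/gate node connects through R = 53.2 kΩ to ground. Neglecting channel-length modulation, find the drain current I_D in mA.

I_D = 0.0337 mA

With gate tied to drain, V_SG = V_SD ≥ V_SG − |V_tp|, so the device is in saturation.
KCL at the drain: ½ k_p (V_SG − |V_tp|)² = (V_DD − V_SG)/R.
Let x = V_SG − 1.39. Then 27.7 x² + x − 2.05 = 0, giving x = 0.255 V (positive root), so V_SG = 1.64 V.
I_D = (V_DD − V_SG)/R = (3.44 − 1.64) / 53.2 = 0.0337 mA.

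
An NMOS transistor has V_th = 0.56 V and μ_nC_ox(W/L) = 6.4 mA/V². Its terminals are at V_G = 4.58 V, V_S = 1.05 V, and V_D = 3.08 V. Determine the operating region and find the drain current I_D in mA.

Triode; I_D = 25.4 mA

V_GS = V_G − V_S = 4.58 − 1.05 = 3.53 V; V_DS = V_D − V_S = 3.08 − 1.05 = 2.03 V.
V_ov = V_GS − V_th = 3.53 − 0.56 = 2.97 V.
Since V_DS = 2.03 V < V_ov = 2.97 V, the device is in the triode region.
I_D = k_n [V_ov · V_DS − ½ V_DS²] = 6.4 × [2.97 × 2.03 − 0.5 × 2.03²] = 25.4 mA.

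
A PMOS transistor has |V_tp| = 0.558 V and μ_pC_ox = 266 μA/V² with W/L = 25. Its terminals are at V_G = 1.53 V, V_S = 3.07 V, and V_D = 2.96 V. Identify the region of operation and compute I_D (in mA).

V_SG = V_S − V_G = 3.07 − 1.53 = 1.54 V; V_SD = V_S − V_D = 3.07 − 2.96 = 0.11 V.
k_p = μ_pC_ox · (W/L) = 6.65 mA/V².
V_ov = V_SG − |V_tp| = 1.54 − 0.558 = 0.982 V.
Since V_SD = 0.11 V < V_ov = 0.982 V, the device is in the triode region.
I_D = k_p [V_ov · V_SD − ½ V_SD²] = 6.65 × [0.982 × 0.11 − 0.5 × 0.11²] = 0.678 mA.

Triode; I_D = 0.678 mA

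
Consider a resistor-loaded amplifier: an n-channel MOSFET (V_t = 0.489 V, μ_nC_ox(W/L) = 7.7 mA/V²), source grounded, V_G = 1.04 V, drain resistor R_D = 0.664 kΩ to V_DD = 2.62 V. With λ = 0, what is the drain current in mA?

I_D = 1.17 mA

V_GS = V_G = 1.04 V, so V_ov = 1.04 − 0.489 = 0.551 V.
Assume saturation: I_D = ½ k_n V_ov² = 0.5 × 7.7 × 0.551² = 1.17 mA, giving V_DS = V_DD − I_D R_D = 2.62 − 1.17 × 0.664 = 1.84 V.
V_DS = 1.84 V ≥ V_ov = 0.551 V, confirming saturation.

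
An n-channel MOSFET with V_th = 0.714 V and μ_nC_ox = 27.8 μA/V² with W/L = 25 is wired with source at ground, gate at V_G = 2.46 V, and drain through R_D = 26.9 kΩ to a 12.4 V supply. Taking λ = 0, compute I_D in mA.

I_D = 0.445 mA

V_GS = V_G = 2.46 V, so V_ov = 2.46 − 0.714 = 1.75 V.
k_n = μ_nC_ox · (W/L) = 0.695 mA/V².
Assume saturation: I_D = ½ k_n V_ov² = 0.5 × 0.695 × 1.75² = 1.06 mA, giving V_DS = V_DD − I_D R_D = 12.4 − 1.06 × 26.9 = -16.1 V.
But -16.1 V < V_ov = 1.75 V, so the device is actually in triode.
In triode I_D = k_n[V_ov V_DS − ½ V_DS²] and I_D = (V_DD − V_DS)/R_D. Equating: 9.35 V_DS² − 33.64 V_DS + 12.4 = 0, giving V_DS = 0.417 V (the root below V_ov).
I_D = (12.4 − 0.417) / 26.9 = 0.445 mA.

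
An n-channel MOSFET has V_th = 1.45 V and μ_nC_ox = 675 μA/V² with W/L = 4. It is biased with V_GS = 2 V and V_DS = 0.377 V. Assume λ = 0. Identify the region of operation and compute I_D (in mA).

Triode; I_D = 0.368 mA

k_n = μ_nC_ox · (W/L) = 2.7 mA/V².
V_ov = V_GS − V_th = 2 − 1.45 = 0.55 V.
Since V_DS = 0.377 V < V_ov = 0.55 V, the device is in the triode region.
I_D = k_n [V_ov · V_DS − ½ V_DS²] = 2.7 × [0.55 × 0.377 − 0.5 × 0.377²] = 0.368 mA.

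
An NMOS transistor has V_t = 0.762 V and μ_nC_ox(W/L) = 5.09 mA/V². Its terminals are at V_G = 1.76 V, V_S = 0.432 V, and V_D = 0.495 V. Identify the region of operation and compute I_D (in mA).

V_GS = V_G − V_S = 1.76 − 0.432 = 1.33 V; V_DS = V_D − V_S = 0.495 − 0.432 = 0.063 V.
V_ov = V_GS − V_t = 1.33 − 0.762 = 0.566 V.
Since V_DS = 0.063 V < V_ov = 0.566 V, the device is in the triode region.
I_D = k_n [V_ov · V_DS − ½ V_DS²] = 5.09 × [0.566 × 0.063 − 0.5 × 0.063²] = 0.171 mA.

Triode; I_D = 0.171 mA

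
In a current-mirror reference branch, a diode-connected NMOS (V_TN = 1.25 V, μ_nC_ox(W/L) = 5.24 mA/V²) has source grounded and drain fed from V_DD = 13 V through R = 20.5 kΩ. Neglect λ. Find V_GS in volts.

V_GS = 1.71 V

With gate tied to drain, V_GS = V_DS ≥ V_GS − V_TN, so the device is in saturation.
KCL at the drain: ½ k_n (V_GS − V_TN)² = (V_DD − V_GS)/R.
Let x = V_GS − 1.25. Then 53.7 x² + x − 11.75 = 0, giving x = 0.459 V (positive root), so V_GS = 1.71 V.
I_D = (V_DD − V_GS)/R = (13 − 1.71) / 20.5 = 0.551 mA.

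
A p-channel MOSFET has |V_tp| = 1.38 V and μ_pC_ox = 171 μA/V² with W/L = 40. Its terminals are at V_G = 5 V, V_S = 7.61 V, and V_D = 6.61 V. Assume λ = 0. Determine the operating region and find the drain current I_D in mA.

V_SG = V_S − V_G = 7.61 − 5 = 2.61 V; V_SD = V_S − V_D = 7.61 − 6.61 = 1 V.
k_p = μ_pC_ox · (W/L) = 6.84 mA/V².
V_ov = V_SG − |V_tp| = 2.61 − 1.38 = 1.23 V.
Since V_SD = 1 V < V_ov = 1.23 V, the device is in the triode region.
I_D = k_p [V_ov · V_SD − ½ V_SD²] = 6.84 × [1.23 × 1 − 0.5 × 1²] = 4.99 mA.

Triode; I_D = 4.99 mA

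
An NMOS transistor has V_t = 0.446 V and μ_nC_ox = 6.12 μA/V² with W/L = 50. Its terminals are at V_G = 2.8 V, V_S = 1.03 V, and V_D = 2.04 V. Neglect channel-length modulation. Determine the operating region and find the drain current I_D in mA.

V_GS = V_G − V_S = 2.8 − 1.03 = 1.77 V; V_DS = V_D − V_S = 2.04 − 1.03 = 1.01 V.
k_n = μ_nC_ox · (W/L) = 0.306 mA/V².
V_ov = V_GS − V_t = 1.77 − 0.446 = 1.32 V.
Since V_DS = 1.01 V < V_ov = 1.32 V, the device is in the triode region.
I_D = k_n [V_ov · V_DS − ½ V_DS²] = 0.306 × [1.32 × 1.01 − 0.5 × 1.01²] = 0.253 mA.

Triode; I_D = 0.253 mA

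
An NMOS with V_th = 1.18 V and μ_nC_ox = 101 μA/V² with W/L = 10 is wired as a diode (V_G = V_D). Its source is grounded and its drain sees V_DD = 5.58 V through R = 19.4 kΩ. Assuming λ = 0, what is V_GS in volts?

With gate tied to drain, V_GS = V_DS ≥ V_GS − V_th, so the device is in saturation.
k_n = μ_nC_ox · (W/L) = 1.01 mA/V².
KCL at the drain: ½ k_n (V_GS − V_th)² = (V_DD − V_GS)/R.
Let x = V_GS − 1.18. Then 9.8 x² + x − 4.4 = 0, giving x = 0.621 V (positive root), so V_GS = 1.8 V.
I_D = (V_DD − V_GS)/R = (5.58 − 1.8) / 19.4 = 0.195 mA.

V_GS = 1.80 V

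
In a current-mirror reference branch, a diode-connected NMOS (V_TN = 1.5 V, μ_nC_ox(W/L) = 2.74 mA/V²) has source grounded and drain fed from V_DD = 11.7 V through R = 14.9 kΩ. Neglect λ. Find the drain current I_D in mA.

I_D = 0.639 mA

With gate tied to drain, V_GS = V_DS ≥ V_GS − V_TN, so the device is in saturation.
KCL at the drain: ½ k_n (V_GS − V_TN)² = (V_DD − V_GS)/R.
Let x = V_GS − 1.5. Then 20.4 x² + x − 10.2 = 0, giving x = 0.683 V (positive root), so V_GS = 2.18 V.
I_D = (V_DD − V_GS)/R = (11.7 − 2.18) / 14.9 = 0.639 mA.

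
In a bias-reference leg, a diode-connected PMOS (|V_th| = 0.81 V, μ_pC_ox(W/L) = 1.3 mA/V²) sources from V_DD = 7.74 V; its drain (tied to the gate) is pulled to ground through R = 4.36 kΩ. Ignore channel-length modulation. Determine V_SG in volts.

With gate tied to drain, V_SG = V_SD ≥ V_SG − |V_th|, so the device is in saturation.
KCL at the drain: ½ k_p (V_SG − |V_th|)² = (V_DD − V_SG)/R.
Let x = V_SG − 0.81. Then 2.83 x² + x − 6.93 = 0, giving x = 1.4 V (positive root), so V_SG = 2.21 V.
I_D = (V_DD − V_SG)/R = (7.74 − 2.21) / 4.36 = 1.27 mA.

V_SG = 2.21 V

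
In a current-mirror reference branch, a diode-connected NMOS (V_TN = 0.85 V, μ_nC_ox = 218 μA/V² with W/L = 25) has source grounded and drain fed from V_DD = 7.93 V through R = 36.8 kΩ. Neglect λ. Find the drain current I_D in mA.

I_D = 0.185 mA

With gate tied to drain, V_GS = V_DS ≥ V_GS − V_TN, so the device is in saturation.
k_n = μ_nC_ox · (W/L) = 5.45 mA/V².
KCL at the drain: ½ k_n (V_GS − V_TN)² = (V_DD − V_GS)/R.
Let x = V_GS − 0.85. Then 100 x² + x − 7.08 = 0, giving x = 0.261 V (positive root), so V_GS = 1.11 V.
I_D = (V_DD − V_GS)/R = (7.93 − 1.11) / 36.8 = 0.185 mA.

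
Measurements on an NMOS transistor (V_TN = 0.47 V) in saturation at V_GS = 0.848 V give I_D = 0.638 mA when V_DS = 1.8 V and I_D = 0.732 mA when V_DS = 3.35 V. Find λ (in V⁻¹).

With V_GS fixed, I_D ∝ (1 + λ V_DS) in saturation, so I_D2/I_D1 = (1 + λ V_DS2)/(1 + λ V_DS1).
0.732/0.638 = 1.147 = (1 + 3.35 λ)/(1 + 1.8 λ).
Solving: λ (I_D1 V_DS2 − I_D2 V_DS1) = I_D2 − I_D1, so λ = (0.732 − 0.638) / (0.638 × 3.35 − 0.732 × 1.8) = 0.094 / 0.82 = 0.115 V⁻¹.

λ = 0.115 V⁻¹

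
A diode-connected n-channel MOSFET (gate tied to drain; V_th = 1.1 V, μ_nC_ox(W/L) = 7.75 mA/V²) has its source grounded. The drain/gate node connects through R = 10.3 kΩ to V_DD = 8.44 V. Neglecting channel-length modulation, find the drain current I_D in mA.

I_D = 0.672 mA

With gate tied to drain, V_GS = V_DS ≥ V_GS − V_th, so the device is in saturation.
KCL at the drain: ½ k_n (V_GS − V_th)² = (V_DD − V_GS)/R.
Let x = V_GS − 1.1. Then 39.9 x² + x − 7.34 = 0, giving x = 0.416 V (positive root), so V_GS = 1.52 V.
I_D = (V_DD − V_GS)/R = (8.44 − 1.52) / 10.3 = 0.672 mA.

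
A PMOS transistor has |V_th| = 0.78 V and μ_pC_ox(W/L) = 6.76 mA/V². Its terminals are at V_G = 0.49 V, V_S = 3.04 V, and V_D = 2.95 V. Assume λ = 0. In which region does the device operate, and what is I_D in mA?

V_SG = V_S − V_G = 3.04 − 0.49 = 2.55 V; V_SD = V_S − V_D = 3.04 − 2.95 = 0.09 V.
V_ov = V_SG − |V_th| = 2.55 − 0.78 = 1.77 V.
Since V_SD = 0.09 V < V_ov = 1.77 V, the device is in the triode region.
I_D = k_p [V_ov · V_SD − ½ V_SD²] = 6.76 × [1.77 × 0.09 − 0.5 × 0.09²] = 1.05 mA.

Triode; I_D = 1.05 mA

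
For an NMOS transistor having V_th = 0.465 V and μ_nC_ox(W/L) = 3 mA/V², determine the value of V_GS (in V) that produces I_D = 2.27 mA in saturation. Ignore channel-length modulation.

In saturation I_D = ½ k_n (V_GS − V_th)², so V_GS − V_th = √(2 I_D / k_n) = √(2 × 2.27 / 3) = 1.23 V.
V_GS = 0.465 + 1.23 = 1.7 V.

V_GS = 1.70 V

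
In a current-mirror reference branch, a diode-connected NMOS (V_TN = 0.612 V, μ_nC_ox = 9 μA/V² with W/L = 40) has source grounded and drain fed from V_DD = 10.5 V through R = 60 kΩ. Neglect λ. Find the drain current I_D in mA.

With gate tied to drain, V_GS = V_DS ≥ V_GS − V_TN, so the device is in saturation.
k_n = μ_nC_ox · (W/L) = 0.36 mA/V².
KCL at the drain: ½ k_n (V_GS − V_TN)² = (V_DD − V_GS)/R.
Let x = V_GS − 0.612. Then 10.8 x² + x − 9.888 = 0, giving x = 0.912 V (positive root), so V_GS = 1.52 V.
I_D = (V_DD − V_GS)/R = (10.5 − 1.52) / 60 = 0.15 mA.

I_D = 0.150 mA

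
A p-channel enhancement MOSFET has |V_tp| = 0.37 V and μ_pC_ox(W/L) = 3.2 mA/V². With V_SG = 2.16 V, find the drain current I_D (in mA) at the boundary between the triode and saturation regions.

At the boundary V_SD = V_ov = V_SG − |V_tp| = 2.16 − 0.37 = 1.79 V.
I_D = ½ k_p V_ov² = 0.5 × 3.2 × 1.79² = 5.13 mA.

I_D = 5.13 mA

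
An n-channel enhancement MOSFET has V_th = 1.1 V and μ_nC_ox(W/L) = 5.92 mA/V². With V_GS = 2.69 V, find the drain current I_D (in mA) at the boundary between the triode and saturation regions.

At the boundary V_DS = V_ov = V_GS − V_th = 2.69 − 1.1 = 1.59 V.
I_D = ½ k_n V_ov² = 0.5 × 5.92 × 1.59² = 7.48 mA.

I_D = 7.48 mA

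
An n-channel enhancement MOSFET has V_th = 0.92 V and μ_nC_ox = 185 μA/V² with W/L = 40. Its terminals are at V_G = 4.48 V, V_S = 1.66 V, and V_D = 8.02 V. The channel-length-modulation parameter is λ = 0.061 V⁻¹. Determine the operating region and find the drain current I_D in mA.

V_GS = V_G − V_S = 4.48 − 1.66 = 2.82 V; V_DS = V_D − V_S = 8.02 − 1.66 = 6.36 V.
k_n = μ_nC_ox · (W/L) = 7.4 mA/V².
V_ov = V_GS − V_th = 2.82 − 0.92 = 1.9 V.
Since V_DS = 6.36 V ≥ V_ov = 1.9 V, the device is in saturation.
I_D = ½ k_n V_ov² (1 + λ V_DS) = 0.5 × 7.4 × 1.9² × (1 + 0.061 × 6.36) = 18.5 mA.

Saturation; I_D = 18.5 mA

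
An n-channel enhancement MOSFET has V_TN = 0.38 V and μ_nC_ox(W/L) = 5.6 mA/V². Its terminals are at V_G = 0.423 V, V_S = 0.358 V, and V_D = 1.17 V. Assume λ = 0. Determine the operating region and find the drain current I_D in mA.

Cutoff; I_D = 0 mA

V_GS = V_G − V_S = 0.423 − 0.358 = 0.065 V; V_DS = V_D − V_S = 1.17 − 0.358 = 0.812 V.
V_GS = 0.065 V < V_TN = 0.38 V, so the transistor is in cutoff.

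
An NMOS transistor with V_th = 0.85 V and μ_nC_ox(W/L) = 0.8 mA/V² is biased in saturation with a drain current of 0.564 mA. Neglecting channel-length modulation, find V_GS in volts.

In saturation I_D = ½ k_n (V_GS − V_th)², so V_GS − V_th = √(2 I_D / k_n) = √(2 × 0.564 / 0.8) = 1.19 V.
V_GS = 0.85 + 1.19 = 2.04 V.

V_GS = 2.04 V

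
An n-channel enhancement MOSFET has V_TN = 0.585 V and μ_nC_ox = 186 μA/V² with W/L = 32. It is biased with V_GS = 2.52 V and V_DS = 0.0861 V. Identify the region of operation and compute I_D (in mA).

Triode; I_D = 0.970 mA

k_n = μ_nC_ox · (W/L) = 5.952 mA/V².
V_ov = V_GS − V_TN = 2.52 − 0.585 = 1.94 V.
Since V_DS = 0.0861 V < V_ov = 1.94 V, the device is in the triode region.
I_D = k_n [V_ov · V_DS − ½ V_DS²] = 5.952 × [1.94 × 0.0861 − 0.5 × 0.0861²] = 0.97 mA.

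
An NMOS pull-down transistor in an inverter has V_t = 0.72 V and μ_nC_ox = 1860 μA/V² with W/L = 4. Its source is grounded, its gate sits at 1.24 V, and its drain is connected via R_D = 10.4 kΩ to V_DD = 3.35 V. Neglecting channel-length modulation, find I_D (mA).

I_D = 0.314 mA

V_GS = V_G = 1.24 V, so V_ov = 1.24 − 0.72 = 0.52 V.
k_n = μ_nC_ox · (W/L) = 7.44 mA/V².
Assume saturation: I_D = ½ k_n V_ov² = 0.5 × 7.44 × 0.52² = 1.01 mA, giving V_DS = V_DD − I_D R_D = 3.35 − 1.01 × 10.4 = -7.11 V.
But -7.11 V < V_ov = 0.52 V, so the device is actually in triode.
In triode I_D = k_n[V_ov V_DS − ½ V_DS²] and I_D = (V_DD − V_DS)/R_D. Equating: 38.7 V_DS² − 41.24 V_DS + 3.35 = 0, giving V_DS = 0.0886 V (the root below V_ov).
I_D = (3.35 − 0.0886) / 10.4 = 0.314 mA.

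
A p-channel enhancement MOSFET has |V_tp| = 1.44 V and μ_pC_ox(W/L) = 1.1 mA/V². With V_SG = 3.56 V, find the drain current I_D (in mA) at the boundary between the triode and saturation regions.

At the boundary V_SD = V_ov = V_SG − |V_tp| = 3.56 − 1.44 = 2.12 V.
I_D = ½ k_p V_ov² = 0.5 × 1.1 × 2.12² = 2.47 mA.

I_D = 2.47 mA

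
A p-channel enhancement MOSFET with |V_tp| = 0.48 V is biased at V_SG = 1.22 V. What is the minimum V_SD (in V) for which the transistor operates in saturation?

V_SD,sat = 0.740 V

The boundary between triode and saturation is V_SD = V_SG − |V_tp| = V_ov.
V_ov = 1.22 − 0.48 = 0.74 V.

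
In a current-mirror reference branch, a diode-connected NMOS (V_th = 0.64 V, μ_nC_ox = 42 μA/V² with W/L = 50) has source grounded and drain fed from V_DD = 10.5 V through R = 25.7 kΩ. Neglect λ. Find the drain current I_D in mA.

With gate tied to drain, V_GS = V_DS ≥ V_GS − V_th, so the device is in saturation.
k_n = μ_nC_ox · (W/L) = 2.1 mA/V².
KCL at the drain: ½ k_n (V_GS − V_th)² = (V_DD − V_GS)/R.
Let x = V_GS − 0.64. Then 27 x² + x − 9.86 = 0, giving x = 0.586 V (positive root), so V_GS = 1.23 V.
I_D = (V_DD − V_GS)/R = (10.5 − 1.23) / 25.7 = 0.361 mA.

I_D = 0.361 mA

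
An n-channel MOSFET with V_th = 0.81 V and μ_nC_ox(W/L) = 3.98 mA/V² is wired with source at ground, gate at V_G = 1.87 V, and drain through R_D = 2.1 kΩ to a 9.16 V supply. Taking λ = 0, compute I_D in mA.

I_D = 2.24 mA

V_GS = V_G = 1.87 V, so V_ov = 1.87 − 0.81 = 1.06 V.
Assume saturation: I_D = ½ k_n V_ov² = 0.5 × 3.98 × 1.06² = 2.24 mA, giving V_DS = V_DD − I_D R_D = 9.16 − 2.24 × 2.1 = 4.46 V.
V_DS = 4.46 V ≥ V_ov = 1.06 V, confirming saturation.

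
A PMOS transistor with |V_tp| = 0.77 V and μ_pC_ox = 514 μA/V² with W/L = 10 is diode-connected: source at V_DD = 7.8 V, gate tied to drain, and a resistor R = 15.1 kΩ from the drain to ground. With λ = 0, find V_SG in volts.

With gate tied to drain, V_SG = V_SD ≥ V_SG − |V_tp|, so the device is in saturation.
k_p = μ_pC_ox · (W/L) = 5.14 mA/V².
KCL at the drain: ½ k_p (V_SG − |V_tp|)² = (V_DD − V_SG)/R.
Let x = V_SG − 0.77. Then 38.8 x² + x − 7.03 = 0, giving x = 0.413 V (positive root), so V_SG = 1.18 V.
I_D = (V_DD − V_SG)/R = (7.8 − 1.18) / 15.1 = 0.438 mA.

V_SG = 1.18 V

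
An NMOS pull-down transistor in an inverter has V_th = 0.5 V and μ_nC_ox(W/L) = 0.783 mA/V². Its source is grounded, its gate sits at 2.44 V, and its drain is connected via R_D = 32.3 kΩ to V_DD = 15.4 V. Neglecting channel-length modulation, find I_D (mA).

I_D = 0.466 mA

V_GS = V_G = 2.44 V, so V_ov = 2.44 − 0.5 = 1.94 V.
Assume saturation: I_D = ½ k_n V_ov² = 0.5 × 0.783 × 1.94² = 1.47 mA, giving V_DS = V_DD − I_D R_D = 15.4 − 1.47 × 32.3 = -32.2 V.
But -32.2 V < V_ov = 1.94 V, so the device is actually in triode.
In triode I_D = k_n[V_ov V_DS − ½ V_DS²] and I_D = (V_DD − V_DS)/R_D. Equating: 12.6 V_DS² − 50.06 V_DS + 15.4 = 0, giving V_DS = 0.336 V (the root below V_ov).
I_D = (15.4 − 0.336) / 32.3 = 0.466 mA.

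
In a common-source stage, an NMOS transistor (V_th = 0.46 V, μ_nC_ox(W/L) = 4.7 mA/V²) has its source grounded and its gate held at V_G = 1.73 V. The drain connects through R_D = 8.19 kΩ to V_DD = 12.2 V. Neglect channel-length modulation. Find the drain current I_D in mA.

I_D = 1.46 mA

V_GS = V_G = 1.73 V, so V_ov = 1.73 − 0.46 = 1.27 V.
Assume saturation: I_D = ½ k_n V_ov² = 0.5 × 4.7 × 1.27² = 3.79 mA, giving V_DS = V_DD − I_D R_D = 12.2 − 3.79 × 8.19 = -18.8 V.
But -18.8 V < V_ov = 1.27 V, so the device is actually in triode.
In triode I_D = k_n[V_ov V_DS − ½ V_DS²] and I_D = (V_DD − V_DS)/R_D. Equating: 19.2 V_DS² − 49.89 V_DS + 12.2 = 0, giving V_DS = 0.273 V (the root below V_ov).
I_D = (12.2 − 0.273) / 8.19 = 1.46 mA.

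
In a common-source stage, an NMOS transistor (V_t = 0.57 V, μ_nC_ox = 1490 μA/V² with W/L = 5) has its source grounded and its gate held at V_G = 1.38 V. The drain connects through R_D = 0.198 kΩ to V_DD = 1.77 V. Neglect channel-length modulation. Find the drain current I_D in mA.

I_D = 2.44 mA

V_GS = V_G = 1.38 V, so V_ov = 1.38 − 0.57 = 0.81 V.
k_n = μ_nC_ox · (W/L) = 7.45 mA/V².
Assume saturation: I_D = ½ k_n V_ov² = 0.5 × 7.45 × 0.81² = 2.44 mA, giving V_DS = V_DD − I_D R_D = 1.77 − 2.44 × 0.198 = 1.29 V.
V_DS = 1.29 V ≥ V_ov = 0.81 V, confirming saturation.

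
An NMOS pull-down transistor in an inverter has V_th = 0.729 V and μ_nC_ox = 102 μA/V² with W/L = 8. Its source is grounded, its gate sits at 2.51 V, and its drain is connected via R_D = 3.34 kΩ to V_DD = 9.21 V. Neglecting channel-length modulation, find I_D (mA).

I_D = 1.29 mA

V_GS = V_G = 2.51 V, so V_ov = 2.51 − 0.729 = 1.78 V.
k_n = μ_nC_ox · (W/L) = 0.816 mA/V².
Assume saturation: I_D = ½ k_n V_ov² = 0.5 × 0.816 × 1.78² = 1.29 mA, giving V_DS = V_DD − I_D R_D = 9.21 − 1.29 × 3.34 = 4.89 V.
V_DS = 4.89 V ≥ V_ov = 1.78 V, confirming saturation.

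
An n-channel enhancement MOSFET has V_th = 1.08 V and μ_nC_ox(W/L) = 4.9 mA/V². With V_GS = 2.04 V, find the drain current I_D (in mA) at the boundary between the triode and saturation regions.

I_D = 2.26 mA

At the boundary V_DS = V_ov = V_GS − V_th = 2.04 − 1.08 = 0.96 V.
I_D = ½ k_n V_ov² = 0.5 × 4.9 × 0.96² = 2.26 mA.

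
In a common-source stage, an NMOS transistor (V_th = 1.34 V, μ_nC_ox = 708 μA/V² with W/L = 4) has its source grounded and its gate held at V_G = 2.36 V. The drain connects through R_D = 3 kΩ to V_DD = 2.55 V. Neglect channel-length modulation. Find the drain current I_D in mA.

V_GS = V_G = 2.36 V, so V_ov = 2.36 − 1.34 = 1.02 V.
k_n = μ_nC_ox · (W/L) = 2.832 mA/V².
Assume saturation: I_D = ½ k_n V_ov² = 0.5 × 2.832 × 1.02² = 1.47 mA, giving V_DS = V_DD − I_D R_D = 2.55 − 1.47 × 3 = -1.87 V.
But -1.87 V < V_ov = 1.02 V, so the device is actually in triode.
In triode I_D = k_n[V_ov V_DS − ½ V_DS²] and I_D = (V_DD − V_DS)/R_D. Equating: 4.25 V_DS² − 9.666 V_DS + 2.55 = 0, giving V_DS = 0.305 V (the root below V_ov).
I_D = (2.55 − 0.305) / 3 = 0.748 mA.

I_D = 0.748 mA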